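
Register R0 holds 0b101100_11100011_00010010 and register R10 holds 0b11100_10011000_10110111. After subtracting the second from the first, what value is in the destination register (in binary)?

Subtract column by column in base 2:
  0-1 → 1 (borrow)
  1-1-1 → 1 (borrow)
  0-1-1 → 0 (borrow)
  0-0-1 → 1 (borrow)
  1-1-1 → 1 (borrow)
  0-1-1 → 0 (borrow)
  0-0-1 → 1 (borrow)
  0-1-1 → 0 (borrow)
  1-0-1 → 0
  1-0 → 1
  0-0 → 0
  0-1 → 1 (borrow)
  0-1-1 → 0 (borrow)
  1-0-1 → 0
  1-0 → 1
  1-1 → 0
  0-0 → 0
  0-0 → 0
  1-1 → 0
  1-1 → 0
  0-1 → 1 (borrow)
  1-0-1 → 0

0b100000100101001011011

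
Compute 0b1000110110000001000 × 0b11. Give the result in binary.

0b11010100010000011000

Multiply each base-2 digit by 3, carrying:
  0×3 = 0 → write 0
  0×3 = 0 → write 0
  0×3 = 0 → write 0
  1×3 = 3 → write 1 carry 1
  0×3+1 = 1 → write 1
  0×3 = 0 → write 0
  0×3 = 0 → write 0
  0×3 = 0 → write 0
  0×3 = 0 → write 0
  0×3 = 0 → write 0
  1×3 = 3 → write 1 carry 1
  1×3+1 = 4 → write 0 carry 2
  0×3+2 = 2 → write 0 carry 1
  1×3+1 = 4 → write 0 carry 2
  1×3+2 = 5 → write 1 carry 2
  0×3+2 = 2 → write 0 carry 1
  0×3+1 = 1 → write 1
  0×3 = 0 → write 0
  1×3 = 3 → write 1 carry 1
  remaining carry: 1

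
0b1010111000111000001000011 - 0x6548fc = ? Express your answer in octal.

0o75623507

0b1010111000111000001000011 = 0o127070103 in octal.
0x6548fc = 0o31244374 in octal.
Subtract column by column in base 8:
  3-4 → 7 (borrow)
  0-7-1 → 0 (borrow)
  1-3-1 → 5 (borrow)
  0-4-1 → 3 (borrow)
  7-4-1 → 2
  0-2 → 6 (borrow)
  7-1-1 → 5
  2-3 → 7 (borrow)
  1-0-1 → 0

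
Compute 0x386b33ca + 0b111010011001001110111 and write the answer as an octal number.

0x386b33ca = 0o7032631712 in octal.
0b111010011001001110111 = 0o7231167 in octal.
Add column by column in base 8, right to left:
  2+7 = 1 carry 1
  1+6+1 = 0 carry 1
  7+1+1 = 1 carry 1
  1+1+1 = 3
  3+3 = 6
  6+2 = 0 carry 1
  2+7+1 = 2 carry 1
  3+0+1 = 4
  0+0 = 0
  7+0 = 7

0o7042063101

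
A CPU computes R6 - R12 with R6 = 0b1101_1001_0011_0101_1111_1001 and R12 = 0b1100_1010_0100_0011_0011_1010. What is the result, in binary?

0b11101111001010111111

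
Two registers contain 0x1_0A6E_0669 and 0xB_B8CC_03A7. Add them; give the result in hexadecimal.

Add column by column in base 16, right to left:
  9+7 = 0 carry 1
  6+A+1 = 1 carry 1
  6+3+1 = A
  0+0 = 0
  E+C = A carry 1
  6+C+1 = 3 carry 1
  A+8+1 = 3 carry 1
  0+B+1 = C
  1+B = C

0xCC33A0A10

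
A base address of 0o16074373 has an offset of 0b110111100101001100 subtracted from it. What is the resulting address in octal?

0b110111100101001100 = 0o674514 in octal.
Subtract column by column in base 8:
  3-4 → 7 (borrow)
  7-1-1 → 5
  3-5 → 6 (borrow)
  4-4-1 → 7 (borrow)
  7-7-1 → 7 (borrow)
  0-6-1 → 1 (borrow)
  6-0-1 → 5
  1-0 → 1

0o15177657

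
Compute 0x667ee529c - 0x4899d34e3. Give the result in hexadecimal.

0x1de511db9

Subtract column by column in base 16:
  c-3 → 9
  9-e → b (borrow)
  2-4-1 → d (borrow)
  5-3-1 → 1
  e-d → 1
  e-9 → 5
  7-9 → e (borrow)
  6-8-1 → d (borrow)
  6-4-1 → 1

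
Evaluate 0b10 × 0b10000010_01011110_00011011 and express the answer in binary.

Multiply each base-2 digit by 2, carrying:
  1×2 = 2 → write 0 carry 1
  1×2+1 = 3 → write 1 carry 1
  0×2+1 = 1 → write 1
  1×2 = 2 → write 0 carry 1
  1×2+1 = 3 → write 1 carry 1
  0×2+1 = 1 → write 1
  0×2 = 0 → write 0
  0×2 = 0 → write 0
  0×2 = 0 → write 0
  1×2 = 2 → write 0 carry 1
  1×2+1 = 3 → write 1 carry 1
  1×2+1 = 3 → write 1 carry 1
  1×2+1 = 3 → write 1 carry 1
  0×2+1 = 1 → write 1
  1×2 = 2 → write 0 carry 1
  0×2+1 = 1 → write 1
  0×2 = 0 → write 0
  1×2 = 2 → write 0 carry 1
  0×2+1 = 1 → write 1
  0×2 = 0 → write 0
  0×2 = 0 → write 0
  0×2 = 0 → write 0
  0×2 = 0 → write 0
  1×2 = 2 → write 0 carry 1
  remaining carry: 1

0b1000001001011110000110110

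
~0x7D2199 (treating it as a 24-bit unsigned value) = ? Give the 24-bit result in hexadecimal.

Each hex digit d becomes F−d:
  7→8, D→2, 2→D, 1→E, 9→6, 9→6

0x82DE66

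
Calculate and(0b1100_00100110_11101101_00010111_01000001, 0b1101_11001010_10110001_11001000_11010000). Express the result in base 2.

AND bit by bit (1 only where both bits are 1):
  110000100110111011010001011101000001
& 110111001010101100011100100011010000
= 110000000010101000010000000001000000

0b110000000010101000010000000001000000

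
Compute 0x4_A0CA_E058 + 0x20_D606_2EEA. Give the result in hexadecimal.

0x2576D10F42

Add column by column in base 16, right to left:
  8+A = 2 carry 1
  5+E+1 = 4 carry 1
  0+E+1 = F
  E+2 = 0 carry 1
  A+6+1 = 1 carry 1
  C+0+1 = D
  0+6 = 6
  A+D = 7 carry 1
  4+0+1 = 5
  0+2 = 2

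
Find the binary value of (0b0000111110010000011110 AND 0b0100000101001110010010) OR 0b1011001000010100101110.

0b1011001100010100111110

0b0000111110010000011110 AND 0b0100000101001110010010 = 0b0000000100000000010010.
Then OR with 0b1011001000010100101110.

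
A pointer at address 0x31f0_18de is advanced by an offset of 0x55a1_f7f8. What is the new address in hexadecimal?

Add column by column in base 16, right to left:
  e+8 = 6 carry 1
  d+f+1 = d carry 1
  8+7+1 = 0 carry 1
  1+f+1 = 1 carry 1
  0+1+1 = 2
  f+a = 9 carry 1
  1+5+1 = 7
  3+5 = 8

0x879210d6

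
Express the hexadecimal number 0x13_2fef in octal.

Expand each hex digit to 4 bits: 1=0001 3=0011 2=0010 f=1111 e=1110 f=1111.
Group the bits in threes: 100 110 010 111 111 101 111 → 4627757.

0o4627757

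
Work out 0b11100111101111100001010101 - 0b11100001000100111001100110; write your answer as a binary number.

0b110101010100111101111

Subtract column by column in base 2:
  1-0 → 1
  0-1 → 1 (borrow)
  1-1-1 → 1 (borrow)
  0-0-1 → 1 (borrow)
  1-0-1 → 0
  0-1 → 1 (borrow)
  1-1-1 → 1 (borrow)
  0-0-1 → 1 (borrow)
  0-0-1 → 1 (borrow)
  0-1-1 → 0 (borrow)
  0-1-1 → 0 (borrow)
  1-1-1 → 1 (borrow)
  1-0-1 → 0
  1-0 → 1
  1-1 → 0
  1-0 → 1
  0-0 → 0
  1-0 → 1
  1-1 → 0
  1-0 → 1
  1-0 → 1
  0-0 → 0
  0-0 → 0
  1-1 → 0
  1-1 → 0
  1-1 → 0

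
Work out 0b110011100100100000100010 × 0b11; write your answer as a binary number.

Multiply each base-2 digit by 3, carrying:
  0×3 = 0 → write 0
  1×3 = 3 → write 1 carry 1
  0×3+1 = 1 → write 1
  0×3 = 0 → write 0
  0×3 = 0 → write 0
  1×3 = 3 → write 1 carry 1
  0×3+1 = 1 → write 1
  0×3 = 0 → write 0
  0×3 = 0 → write 0
  0×3 = 0 → write 0
  0×3 = 0 → write 0
  1×3 = 3 → write 1 carry 1
  0×3+1 = 1 → write 1
  0×3 = 0 → write 0
  1×3 = 3 → write 1 carry 1
  0×3+1 = 1 → write 1
  0×3 = 0 → write 0
  1×3 = 3 → write 1 carry 1
  1×3+1 = 4 → write 0 carry 2
  1×3+2 = 5 → write 1 carry 2
  0×3+2 = 2 → write 0 carry 1
  0×3+1 = 1 → write 1
  1×3 = 3 → write 1 carry 1
  1×3+1 = 4 → write 0 carry 2
  remaining carry: 10

0b10011010101101100001100110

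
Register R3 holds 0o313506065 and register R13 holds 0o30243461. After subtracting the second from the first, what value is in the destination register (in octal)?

Subtract column by column in base 8:
  5-1 → 4
  6-6 → 0
  0-4 → 4 (borrow)
  6-3-1 → 2
  0-4 → 4 (borrow)
  5-2-1 → 2
  3-0 → 3
  1-3 → 6 (borrow)
  3-0-1 → 2

0o263242404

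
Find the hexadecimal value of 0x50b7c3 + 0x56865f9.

0x5b91dbc

Add column by column in base 16, right to left:
  3+9 = c
  c+f = b carry 1
  7+5+1 = d
  b+6 = 1 carry 1
  0+8+1 = 9
  5+6 = b
  0+5 = 5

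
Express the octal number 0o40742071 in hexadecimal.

0x83C439

Each octal digit is 3 bits: 4=100 0=000 7=111 4=100 2=010 0=000 7=111 1=001.
Group the bits into nibbles: 1000 0011 1100 0100 0011 1001 → 83C439.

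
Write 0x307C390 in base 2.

0b11000001111100001110010000

Expand each hex digit to 4 bits: 3=0011 0=0000 7=0111 C=1100 3=0011 9=1001 0=0000.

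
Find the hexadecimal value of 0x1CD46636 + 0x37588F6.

0x2049EF2C

Add column by column in base 16, right to left:
  6+6 = C
  3+F = 2 carry 1
  6+8+1 = F
  6+8 = E
  4+5 = 9
  D+7 = 4 carry 1
  C+3+1 = 0 carry 1
  1+0+1 = 2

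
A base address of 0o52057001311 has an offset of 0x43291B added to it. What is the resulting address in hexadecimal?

0o52057001311 = 0x150BC02C9 in hexadecimal.
Add column by column in base 16, right to left:
  9+B = 4 carry 1
  C+1+1 = E
  2+9 = B
  0+2 = 2
  C+3 = F
  B+4 = F
  0+0 = 0
  5+0 = 5
  1+0 = 1

0x150FF2BE4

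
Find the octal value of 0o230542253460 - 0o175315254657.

0o33224776601

Subtract column by column in base 8:
  0-7 → 1 (borrow)
  6-5-1 → 0
  4-6 → 6 (borrow)
  3-4-1 → 6 (borrow)
  5-5-1 → 7 (borrow)
  2-2-1 → 7 (borrow)
  2-5-1 → 4 (borrow)
  4-1-1 → 2
  5-3 → 2
  0-5 → 3 (borrow)
  3-7-1 → 3 (borrow)
  2-1-1 → 0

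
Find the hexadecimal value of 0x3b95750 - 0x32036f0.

Subtract column by column in base 16:
  0-0 → 0
  5-f → 6 (borrow)
  7-6-1 → 0
  5-3 → 2
  9-0 → 9
  b-2 → 9
  3-3 → 0

0x992060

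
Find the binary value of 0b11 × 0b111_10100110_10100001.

0b101101111001111100011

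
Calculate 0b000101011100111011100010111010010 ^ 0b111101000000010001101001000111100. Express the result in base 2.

XOR bit by bit (1 where the bits differ):
  000101011100111011100010111010010
^ 111101000000010001101001000111100
= 111000011100101010001011111101110

0b111000011100101010001011111101110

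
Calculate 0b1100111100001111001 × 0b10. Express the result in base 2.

0b11001111000011110010

Multiply each base-2 digit by 2, carrying:
  1×2 = 2 → write 0 carry 1
  0×2+1 = 1 → write 1
  0×2 = 0 → write 0
  1×2 = 2 → write 0 carry 1
  1×2+1 = 3 → write 1 carry 1
  1×2+1 = 3 → write 1 carry 1
  1×2+1 = 3 → write 1 carry 1
  0×2+1 = 1 → write 1
  0×2 = 0 → write 0
  0×2 = 0 → write 0
  0×2 = 0 → write 0
  1×2 = 2 → write 0 carry 1
  1×2+1 = 3 → write 1 carry 1
  1×2+1 = 3 → write 1 carry 1
  1×2+1 = 3 → write 1 carry 1
  0×2+1 = 1 → write 1
  0×2 = 0 → write 0
  1×2 = 2 → write 0 carry 1
  1×2+1 = 3 → write 1 carry 1
  remaining carry: 1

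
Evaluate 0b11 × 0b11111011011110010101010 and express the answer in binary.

0b1011110010011010111111110

Multiply each base-2 digit by 3, carrying:
  0×3 = 0 → write 0
  1×3 = 3 → write 1 carry 1
  0×3+1 = 1 → write 1
  1×3 = 3 → write 1 carry 1
  0×3+1 = 1 → write 1
  1×3 = 3 → write 1 carry 1
  0×3+1 = 1 → write 1
  1×3 = 3 → write 1 carry 1
  0×3+1 = 1 → write 1
  0×3 = 0 → write 0
  1×3 = 3 → write 1 carry 1
  1×3+1 = 4 → write 0 carry 2
  1×3+2 = 5 → write 1 carry 2
  1×3+2 = 5 → write 1 carry 2
  0×3+2 = 2 → write 0 carry 1
  1×3+1 = 4 → write 0 carry 2
  1×3+2 = 5 → write 1 carry 2
  0×3+2 = 2 → write 0 carry 1
  1×3+1 = 4 → write 0 carry 2
  1×3+2 = 5 → write 1 carry 2
  1×3+2 = 5 → write 1 carry 2
  1×3+2 = 5 → write 1 carry 2
  1×3+2 = 5 → write 1 carry 2
  remaining carry: 10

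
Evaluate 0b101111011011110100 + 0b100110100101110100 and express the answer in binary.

0b1010110000001101000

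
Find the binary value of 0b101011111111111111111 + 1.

0b101100000000000000000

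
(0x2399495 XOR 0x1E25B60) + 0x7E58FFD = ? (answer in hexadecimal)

0xBC15FF2

First 0x2399495 XOR 0x1E25B60 = 0x3DBCFF5.
Add column by column in base 16, right to left:
  5+D = 2 carry 1
  F+F+1 = F carry 1
  F+F+1 = F carry 1
  C+8+1 = 5 carry 1
  B+5+1 = 1 carry 1
  D+E+1 = C carry 1
  3+7+1 = B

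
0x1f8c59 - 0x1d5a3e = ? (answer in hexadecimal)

Subtract column by column in base 16:
  9-e → b (borrow)
  5-3-1 → 1
  c-a → 2
  8-5 → 3
  f-d → 2
  1-1 → 0

0x2321b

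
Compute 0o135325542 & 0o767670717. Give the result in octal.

AND each oct digit independently (no carries):
  1&7=1, 3&6=2, 5&7=5, 3&6=2, 2&7=2, 5&0=0, 5&7=5, 4&1=0, 2&7=2

0o125220502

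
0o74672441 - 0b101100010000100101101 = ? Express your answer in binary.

0b110111010101001111110100

0o74672441 = 0b111100110111010100100001 in binary.
Subtract column by column in base 2:
  1-1 → 0
  0-0 → 0
  0-1 → 1 (borrow)
  0-1-1 → 0 (borrow)
  0-0-1 → 1 (borrow)
  1-1-1 → 1 (borrow)
  0-0-1 → 1 (borrow)
  0-0-1 → 1 (borrow)
  1-1-1 → 1 (borrow)
  0-0-1 → 1 (borrow)
  1-0-1 → 0
  0-0 → 0
  1-0 → 1
  1-1 → 0
  1-0 → 1
  0-0 → 0
  1-0 → 1
  1-1 → 0
  0-1 → 1 (borrow)
  0-0-1 → 1 (borrow)
  1-1-1 → 1 (borrow)
  1-0-1 → 0
  1-0 → 1
  1-0 → 1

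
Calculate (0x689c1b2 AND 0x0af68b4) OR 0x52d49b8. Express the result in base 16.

0x689c1b2 AND 0x0af68b4 = 0x08940b0.
Then OR with 0x52d49b8.

0x5ad49b8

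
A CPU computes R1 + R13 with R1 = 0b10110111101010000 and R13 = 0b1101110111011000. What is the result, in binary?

Add column by column in base 2, right to left:
  0+0 = 0
  0+0 = 0
  0+0 = 0
  0+1 = 1
  1+1 = 0 carry 1
  0+0+1 = 1
  1+1 = 0 carry 1
  0+1+1 = 0 carry 1
  1+1+1 = 1 carry 1
  1+0+1 = 0 carry 1
  1+1+1 = 1 carry 1
  1+1+1 = 1 carry 1
  0+1+1 = 0 carry 1
  1+0+1 = 0 carry 1
  1+1+1 = 1 carry 1
  0+1+1 = 0 carry 1
  1+0+1 = 0 carry 1
  final carry 1

0b100100110100101000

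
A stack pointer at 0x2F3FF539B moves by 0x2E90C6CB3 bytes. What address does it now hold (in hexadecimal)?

Add column by column in base 16, right to left:
  B+3 = E
  9+B = 4 carry 1
  3+C+1 = 0 carry 1
  5+6+1 = C
  F+C = B carry 1
  F+0+1 = 0 carry 1
  3+9+1 = D
  F+E = D carry 1
  2+2+1 = 5

0x5DD0BC04E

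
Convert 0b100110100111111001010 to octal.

Group the bits in threes: 100 110 100 111 111 001 010 → 4647712.

0o4647712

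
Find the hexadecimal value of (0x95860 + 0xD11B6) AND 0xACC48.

Add column by column in base 16, right to left:
  0+6 = 6
  6+B = 1 carry 1
  8+1+1 = A
  5+1 = 6
  9+D = 6 carry 1
  final carry 1
Sum = 0x166A16; now AND with 0xACC48:
  1&0=0, 6&A=2, 6&C=4, A&C=8, 1&4=0, 6&8=0

0x24800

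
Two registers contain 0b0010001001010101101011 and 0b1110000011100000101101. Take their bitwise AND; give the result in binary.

AND bit by bit (1 only where both bits are 1):
  0010001001010101101011
& 1110000011100000101101
= 0010000001000000101001

0b0010000001000000101001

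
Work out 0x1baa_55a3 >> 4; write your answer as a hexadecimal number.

Shifting right by 4 bits = 1 hex digit: drop the last 1.

0x1baa55a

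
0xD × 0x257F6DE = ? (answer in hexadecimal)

Multiply each base-16 digit by 13, carrying:
  E×13 = 182 → write 6 carry 11
  D×13+11 = 180 → write 4 carry 11
  6×13+11 = 89 → write 9 carry 5
  F×13+5 = 200 → write 8 carry 12
  7×13+12 = 103 → write 7 carry 6
  5×13+6 = 71 → write 7 carry 4
  2×13+4 = 30 → write E carry 1
  remaining carry: 1

0x1E778946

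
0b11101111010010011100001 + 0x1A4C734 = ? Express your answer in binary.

0b10000111000110110000010101

0x1A4C734 = 0b1101001001100011100110100 in binary.
Add column by column in base 2, right to left:
  1+0 = 1
  0+0 = 0
  0+1 = 1
  0+0 = 0
  0+1 = 1
  1+1 = 0 carry 1
  1+0+1 = 0 carry 1
  1+0+1 = 0 carry 1
  0+1+1 = 0 carry 1
  0+1+1 = 0 carry 1
  1+1+1 = 1 carry 1
  0+0+1 = 1
  0+0 = 0
  1+0 = 1
  0+1 = 1
  1+1 = 0 carry 1
  1+0+1 = 0 carry 1
  1+0+1 = 0 carry 1
  1+1+1 = 1 carry 1
  0+0+1 = 1
  1+0 = 1
  1+1 = 0 carry 1
  1+0+1 = 0 carry 1
  0+1+1 = 0 carry 1
  0+1+1 = 0 carry 1
  final carry 1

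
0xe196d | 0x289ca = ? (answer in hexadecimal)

0xe99ef

OR each hex digit independently (no carries):
  e|2=e, 1|8=9, 9|9=9, 6|c=e, d|a=f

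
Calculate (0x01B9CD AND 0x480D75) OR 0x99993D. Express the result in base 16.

0x01B9CD AND 0x480D75 = 0x000945.
Then OR with 0x99993D.

0x99997D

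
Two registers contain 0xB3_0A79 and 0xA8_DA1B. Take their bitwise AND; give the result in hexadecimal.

AND each hex digit independently (no carries):
  B&A=A, 3&8=0, 0&D=0, A&A=A, 7&1=1, 9&B=9

0xA00A19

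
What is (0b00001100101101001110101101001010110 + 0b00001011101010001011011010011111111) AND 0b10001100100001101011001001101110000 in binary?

0b1000000001001010000001101010000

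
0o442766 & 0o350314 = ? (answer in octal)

AND each oct digit independently (no carries):
  4&3=0, 4&5=4, 2&0=0, 7&3=3, 6&1=0, 6&4=4

0o040304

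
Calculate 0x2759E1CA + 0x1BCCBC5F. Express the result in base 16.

Add column by column in base 16, right to left:
  A+F = 9 carry 1
  C+5+1 = 2 carry 1
  1+C+1 = E
  E+B = 9 carry 1
  9+C+1 = 6 carry 1
  5+C+1 = 2 carry 1
  7+B+1 = 3 carry 1
  2+1+1 = 4

0x43269E29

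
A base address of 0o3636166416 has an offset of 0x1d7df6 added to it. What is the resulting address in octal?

0o3645465404

0x1d7df6 = 0o7276766 in octal.
Add column by column in base 8, right to left:
  6+6 = 4 carry 1
  1+6+1 = 0 carry 1
  4+7+1 = 4 carry 1
  6+6+1 = 5 carry 1
  6+7+1 = 6 carry 1
  1+2+1 = 4
  6+7 = 5 carry 1
  3+0+1 = 4
  6+0 = 6
  3+0 = 3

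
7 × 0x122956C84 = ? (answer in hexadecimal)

0x7F215F79C

Multiply each base-16 digit by 7, carrying:
  4×7 = 28 → write C carry 1
  8×7+1 = 57 → write 9 carry 3
  C×7+3 = 87 → write 7 carry 5
  6×7+5 = 47 → write F carry 2
  5×7+2 = 37 → write 5 carry 2
  9×7+2 = 65 → write 1 carry 4
  2×7+4 = 18 → write 2 carry 1
  2×7+1 = 15 → write F
  1×7 = 7 → write 7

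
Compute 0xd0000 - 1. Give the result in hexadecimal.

The trailing 4 digits are 0, so subtracting 1 borrows through: they become F and the next digit up decrements.

0xcffff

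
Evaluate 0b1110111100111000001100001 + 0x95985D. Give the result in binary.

0b10011101000000100010111110

0x95985D = 0b100101011001100001011101 in binary.
Add column by column in base 2, right to left:
  1+1 = 0 carry 1
  0+0+1 = 1
  0+1 = 1
  0+1 = 1
  0+1 = 1
  1+0 = 1
  1+1 = 0 carry 1
  0+0+1 = 1
  0+0 = 0
  0+0 = 0
  0+0 = 0
  0+1 = 1
  1+1 = 0 carry 1
  1+0+1 = 0 carry 1
  1+0+1 = 0 carry 1
  0+1+1 = 0 carry 1
  0+1+1 = 0 carry 1
  1+0+1 = 0 carry 1
  1+1+1 = 1 carry 1
  1+0+1 = 0 carry 1
  1+1+1 = 1 carry 1
  0+0+1 = 1
  1+0 = 1
  1+1 = 0 carry 1
  1+0+1 = 0 carry 1
  final carry 1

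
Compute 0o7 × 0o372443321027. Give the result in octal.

Multiply each base-8 digit by 7, carrying:
  7×7 = 49 → write 1 carry 6
  2×7+6 = 20 → write 4 carry 2
  0×7+2 = 2 → write 2
  1×7 = 7 → write 7
  2×7 = 14 → write 6 carry 1
  3×7+1 = 22 → write 6 carry 2
  3×7+2 = 23 → write 7 carry 2
  4×7+2 = 30 → write 6 carry 3
  4×7+3 = 31 → write 7 carry 3
  2×7+3 = 17 → write 1 carry 2
  7×7+2 = 51 → write 3 carry 6
  3×7+6 = 27 → write 3 carry 3
  remaining carry: 3

0o3331767667241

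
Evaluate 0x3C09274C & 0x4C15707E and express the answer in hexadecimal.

AND each hex digit independently (no carries):
  3&4=0, C&C=C, 0&1=0, 9&5=1, 2&7=2, 7&0=0, 4&7=4, C&E=C

0x0C01204C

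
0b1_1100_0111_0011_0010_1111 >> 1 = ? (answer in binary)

0b11100011100110010111

Right shift by 1: drop the 1 least-significant bit.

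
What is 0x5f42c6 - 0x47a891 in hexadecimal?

0x179a35

Subtract column by column in base 16:
  6-1 → 5
  c-9 → 3
  2-8 → a (borrow)
  4-a-1 → 9 (borrow)
  f-7-1 → 7
  5-4 → 1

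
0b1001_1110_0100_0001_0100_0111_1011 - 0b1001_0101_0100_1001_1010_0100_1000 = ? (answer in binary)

Subtract column by column in base 2:
  1-0 → 1
  1-0 → 1
  0-0 → 0
  1-1 → 0
  1-0 → 1
  1-0 → 1
  1-1 → 0
  0-0 → 0
  0-0 → 0
  0-1 → 1 (borrow)
  1-0-1 → 0
  0-1 → 1 (borrow)
  1-1-1 → 1 (borrow)
  0-0-1 → 1 (borrow)
  0-0-1 → 1 (borrow)
  0-1-1 → 0 (borrow)
  0-0-1 → 1 (borrow)
  0-0-1 → 1 (borrow)
  1-1-1 → 1 (borrow)
  0-0-1 → 1 (borrow)
  0-1-1 → 0 (borrow)
  1-0-1 → 0
  1-1 → 0
  1-0 → 1
  1-1 → 0
  0-0 → 0
  0-0 → 0
  1-1 → 0

0b100011110111101000110011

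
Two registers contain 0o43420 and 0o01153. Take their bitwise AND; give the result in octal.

0o01000

AND each oct digit independently (no carries):
  4&0=0, 3&1=1, 4&1=0, 2&5=0, 0&3=0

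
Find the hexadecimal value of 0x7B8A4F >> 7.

7 bits is not a whole number of base-16 digits; in binary: 11110111000101001001111 >> 7 = 1111011100010100.

0xF714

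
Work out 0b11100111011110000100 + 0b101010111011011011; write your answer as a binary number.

Add column by column in base 2, right to left:
  0+1 = 1
  0+1 = 1
  1+0 = 1
  0+1 = 1
  0+1 = 1
  0+0 = 0
  0+1 = 1
  1+1 = 0 carry 1
  1+0+1 = 0 carry 1
  1+1+1 = 1 carry 1
  1+1+1 = 1 carry 1
  0+1+1 = 0 carry 1
  1+0+1 = 0 carry 1
  1+1+1 = 1 carry 1
  1+0+1 = 0 carry 1
  0+1+1 = 0 carry 1
  0+0+1 = 1
  1+1 = 0 carry 1
  1+0+1 = 0 carry 1
  1+0+1 = 0 carry 1
  final carry 1

0b100010010011001011111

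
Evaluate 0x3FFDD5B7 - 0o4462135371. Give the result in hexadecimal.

0x1B351ABE

0o4462135371 = 0x24C8BAF9 in hexadecimal.
Subtract column by column in base 16:
  7-9 → E (borrow)
  B-F-1 → B (borrow)
  5-A-1 → A (borrow)
  D-B-1 → 1
  D-8 → 5
  F-C → 3
  F-4 → B
  3-2 → 1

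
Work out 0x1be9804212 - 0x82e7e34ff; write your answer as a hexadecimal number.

0x13bb020d13

Subtract column by column in base 16:
  2-f → 3 (borrow)
  1-f-1 → 1 (borrow)
  2-4-1 → d (borrow)
  4-3-1 → 0
  0-e → 2 (borrow)
  8-7-1 → 0
  9-e → b (borrow)
  e-2-1 → b
  b-8 → 3
  1-0 → 1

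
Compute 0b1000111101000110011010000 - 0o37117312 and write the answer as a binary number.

0b101000011110111000000110

0o37117312 = 0b11111001001111011001010 in binary.
Subtract column by column in base 2:
  0-0 → 0
  0-1 → 1 (borrow)
  0-0-1 → 1 (borrow)
  0-1-1 → 0 (borrow)
  1-0-1 → 0
  0-0 → 0
  1-1 → 0
  1-1 → 0
  0-0 → 0
  0-1 → 1 (borrow)
  1-1-1 → 1 (borrow)
  1-1-1 → 1 (borrow)
  0-1-1 → 0 (borrow)
  0-0-1 → 1 (borrow)
  0-0-1 → 1 (borrow)
  1-1-1 → 1 (borrow)
  0-0-1 → 1 (borrow)
  1-0-1 → 0
  1-1 → 0
  1-1 → 0
  1-1 → 0
  0-1 → 1 (borrow)
  0-1-1 → 0 (borrow)
  0-0-1 → 1 (borrow)
  1-0-1 → 0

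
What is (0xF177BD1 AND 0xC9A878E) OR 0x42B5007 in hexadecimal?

0xC3B5387

0xF177BD1 AND 0xC9A878E = 0xC120380.
Then OR with 0x42B5007.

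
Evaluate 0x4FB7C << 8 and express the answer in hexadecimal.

Shifting left by 8 bits = 2 hex digits: append 2 zeros.

0x4FB7C00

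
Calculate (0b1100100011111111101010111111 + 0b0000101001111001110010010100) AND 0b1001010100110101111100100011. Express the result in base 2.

Add column by column in base 2, right to left:
  1+0 = 1
  1+0 = 1
  1+1 = 0 carry 1
  1+0+1 = 0 carry 1
  1+1+1 = 1 carry 1
  1+0+1 = 0 carry 1
  0+0+1 = 1
  1+1 = 0 carry 1
  0+0+1 = 1
  1+0 = 1
  0+1 = 1
  1+1 = 0 carry 1
  1+1+1 = 1 carry 1
  1+0+1 = 0 carry 1
  1+0+1 = 0 carry 1
  1+1+1 = 1 carry 1
  1+1+1 = 1 carry 1
  1+1+1 = 1 carry 1
  1+1+1 = 1 carry 1
  1+0+1 = 0 carry 1
  0+0+1 = 1
  0+1 = 1
  0+0 = 0
  1+1 = 0 carry 1
  0+0+1 = 1
  0+0 = 0
  1+0 = 1
  1+0 = 1
Sum = 0b1101001101111001011101010011; now AND with 0b1001010100110101111100100011:
  1101001101111001011101010011
& 1001010100110101111100100011
= 1001000100110001011100000011

0b1001000100110001011100000011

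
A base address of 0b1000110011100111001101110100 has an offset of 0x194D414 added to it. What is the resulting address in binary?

0b1010011000110100011110001000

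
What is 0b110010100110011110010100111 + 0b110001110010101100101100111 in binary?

Add column by column in base 2, right to left:
  1+1 = 0 carry 1
  1+1+1 = 1 carry 1
  1+1+1 = 1 carry 1
  0+0+1 = 1
  0+0 = 0
  1+1 = 0 carry 1
  0+1+1 = 0 carry 1
  1+0+1 = 0 carry 1
  0+1+1 = 0 carry 1
  0+0+1 = 1
  1+0 = 1
  1+1 = 0 carry 1
  1+1+1 = 1 carry 1
  1+0+1 = 0 carry 1
  0+1+1 = 0 carry 1
  0+0+1 = 1
  1+1 = 0 carry 1
  1+0+1 = 0 carry 1
  0+0+1 = 1
  0+1 = 1
  1+1 = 0 carry 1
  0+1+1 = 0 carry 1
  1+0+1 = 0 carry 1
  0+0+1 = 1
  0+0 = 0
  1+1 = 0 carry 1
  1+1+1 = 1 carry 1
  final carry 1

0b1100100011001001011000001110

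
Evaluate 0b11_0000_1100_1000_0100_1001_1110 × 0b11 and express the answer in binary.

Multiply each base-2 digit by 3, carrying:
  0×3 = 0 → write 0
  1×3 = 3 → write 1 carry 1
  1×3+1 = 4 → write 0 carry 2
  1×3+2 = 5 → write 1 carry 2
  1×3+2 = 5 → write 1 carry 2
  0×3+2 = 2 → write 0 carry 1
  0×3+1 = 1 → write 1
  1×3 = 3 → write 1 carry 1
  0×3+1 = 1 → write 1
  0×3 = 0 → write 0
  1×3 = 3 → write 1 carry 1
  0×3+1 = 1 → write 1
  0×3 = 0 → write 0
  0×3 = 0 → write 0
  0×3 = 0 → write 0
  1×3 = 3 → write 1 carry 1
  0×3+1 = 1 → write 1
  0×3 = 0 → write 0
  1×3 = 3 → write 1 carry 1
  1×3+1 = 4 → write 0 carry 2
  0×3+2 = 2 → write 0 carry 1
  0×3+1 = 1 → write 1
  0×3 = 0 → write 0
  0×3 = 0 → write 0
  1×3 = 3 → write 1 carry 1
  1×3+1 = 4 → write 0 carry 2
  remaining carry: 10

0b1001001001011000110111011010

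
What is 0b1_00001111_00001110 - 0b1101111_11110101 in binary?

0b1001111100011001

Subtract column by column in base 2:
  0-1 → 1 (borrow)
  1-0-1 → 0
  1-1 → 0
  1-0 → 1
  0-1 → 1 (borrow)
  0-1-1 → 0 (borrow)
  0-1-1 → 0 (borrow)
  0-1-1 → 0 (borrow)
  1-1-1 → 1 (borrow)
  1-1-1 → 1 (borrow)
  1-1-1 → 1 (borrow)
  1-1-1 → 1 (borrow)
  0-0-1 → 1 (borrow)
  0-1-1 → 0 (borrow)
  0-1-1 → 0 (borrow)
  0-0-1 → 1 (borrow)
  1-0-1 → 0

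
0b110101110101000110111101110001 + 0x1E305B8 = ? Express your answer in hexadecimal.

0x37B77529

0b110101110101000110111101110001 = 0x35D46F71 in hexadecimal.
Add column by column in base 16, right to left:
  1+8 = 9
  7+B = 2 carry 1
  F+5+1 = 5 carry 1
  6+0+1 = 7
  4+3 = 7
  D+E = B carry 1
  5+1+1 = 7
  3+0 = 3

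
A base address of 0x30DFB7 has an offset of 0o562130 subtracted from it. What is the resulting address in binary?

0b1011011111101101011111

0x30DFB7 = 0b1100001101111110110111 in binary.
0o562130 = 0b101110010001011000 in binary.
Subtract column by column in base 2:
  1-0 → 1
  1-0 → 1
  1-0 → 1
  0-1 → 1 (borrow)
  1-1-1 → 1 (borrow)
  1-0-1 → 0
  0-1 → 1 (borrow)
  1-0-1 → 0
  1-0 → 1
  1-0 → 1
  1-1 → 0
  1-0 → 1
  1-0 → 1
  0-1 → 1 (borrow)
  1-1-1 → 1 (borrow)
  1-1-1 → 1 (borrow)
  0-0-1 → 1 (borrow)
  0-1-1 → 0 (borrow)
  0-0-1 → 1 (borrow)
  0-0-1 → 1 (borrow)
  1-0-1 → 0
  1-0 → 1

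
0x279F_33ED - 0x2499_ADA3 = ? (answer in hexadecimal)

Subtract column by column in base 16:
  D-3 → A
  E-A → 4
  3-D → 6 (borrow)
  3-A-1 → 8 (borrow)
  F-9-1 → 5
  9-9 → 0
  7-4 → 3
  2-2 → 0

0x305864A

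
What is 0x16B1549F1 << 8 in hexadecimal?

0x16B1549F100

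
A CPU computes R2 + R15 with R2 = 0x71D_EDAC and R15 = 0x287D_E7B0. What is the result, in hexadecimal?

Add column by column in base 16, right to left:
  C+0 = C
  A+B = 5 carry 1
  D+7+1 = 5 carry 1
  E+E+1 = D carry 1
  D+D+1 = B carry 1
  1+7+1 = 9
  7+8 = F
  0+2 = 2

0x2F9BD55C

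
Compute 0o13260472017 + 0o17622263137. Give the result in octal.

0o33102755156

Add column by column in base 8, right to left:
  7+7 = 6 carry 1
  1+3+1 = 5
  0+1 = 1
  2+3 = 5
  7+6 = 5 carry 1
  4+2+1 = 7
  0+2 = 2
  6+2 = 0 carry 1
  2+6+1 = 1 carry 1
  3+7+1 = 3 carry 1
  1+1+1 = 3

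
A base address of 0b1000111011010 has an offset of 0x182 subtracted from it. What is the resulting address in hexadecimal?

0x1058

0b1000111011010 = 0x11DA in hexadecimal.
Subtract column by column in base 16:
  A-2 → 8
  D-8 → 5
  1-1 → 0
  1-0 → 1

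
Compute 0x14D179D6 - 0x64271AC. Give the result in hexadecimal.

Subtract column by column in base 16:
  6-C → A (borrow)
  D-A-1 → 2
  9-1 → 8
  7-7 → 0
  1-2 → F (borrow)
  D-4-1 → 8
  4-6 → E (borrow)
  1-0-1 → 0

0xE8F082A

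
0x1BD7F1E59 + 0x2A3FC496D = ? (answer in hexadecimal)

0x4617B67C6

Add column by column in base 16, right to left:
  9+D = 6 carry 1
  5+6+1 = C
  E+9 = 7 carry 1
  1+4+1 = 6
  F+C = B carry 1
  7+F+1 = 7 carry 1
  D+3+1 = 1 carry 1
  B+A+1 = 6 carry 1
  1+2+1 = 4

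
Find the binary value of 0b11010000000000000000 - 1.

0b11001111111111111111

The trailing 16 digits are 0, so subtracting 1 borrows through: they become 1 and the next digit up decrements.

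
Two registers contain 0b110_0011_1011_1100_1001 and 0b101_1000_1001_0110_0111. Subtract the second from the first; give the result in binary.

0b1011001001100010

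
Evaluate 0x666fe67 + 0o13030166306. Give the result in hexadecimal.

0o13030166306 = 0x5860ecc6 in hexadecimal.
Add column by column in base 16, right to left:
  7+6 = d
  6+c = 2 carry 1
  e+c+1 = b carry 1
  f+e+1 = e carry 1
  6+0+1 = 7
  6+6 = c
  6+8 = e
  0+5 = 5

0x5ec7eb2d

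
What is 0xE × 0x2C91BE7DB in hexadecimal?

Multiply each base-16 digit by 14, carrying:
  B×14 = 154 → write A carry 9
  D×14+9 = 191 → write F carry 11
  7×14+11 = 109 → write D carry 6
  E×14+6 = 202 → write A carry 12
  B×14+12 = 166 → write 6 carry 10
  1×14+10 = 24 → write 8 carry 1
  9×14+1 = 127 → write F carry 7
  C×14+7 = 175 → write F carry 10
  2×14+10 = 38 → write 6 carry 2
  remaining carry: 2

0x26FF86ADFA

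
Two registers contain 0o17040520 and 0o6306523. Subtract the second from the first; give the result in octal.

0o10531775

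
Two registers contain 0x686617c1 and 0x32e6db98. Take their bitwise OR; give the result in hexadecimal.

0x7ae6dfd9

OR each hex digit independently (no carries):
  6|3=7, 8|2=a, 6|e=e, 6|6=6, 1|d=d, 7|b=f, c|9=d, 1|8=9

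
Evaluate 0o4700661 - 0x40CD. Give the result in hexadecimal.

0o4700661 = 0x1381B1 in hexadecimal.
Subtract column by column in base 16:
  1-D → 4 (borrow)
  B-C-1 → E (borrow)
  1-0-1 → 0
  8-4 → 4
  3-0 → 3
  1-0 → 1

0x1340E4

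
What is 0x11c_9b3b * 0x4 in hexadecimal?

0x4726cec

Multiply each base-16 digit by 4, carrying:
  b×4 = 44 → write c carry 2
  3×4+2 = 14 → write e
  b×4 = 44 → write c carry 2
  9×4+2 = 38 → write 6 carry 2
  c×4+2 = 50 → write 2 carry 3
  1×4+3 = 7 → write 7
  1×4 = 4 → write 4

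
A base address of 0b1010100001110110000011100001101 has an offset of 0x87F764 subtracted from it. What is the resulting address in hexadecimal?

0b1010100001110110000011100001101 = 0x543B070D in hexadecimal.
Subtract column by column in base 16:
  D-4 → 9
  0-6 → A (borrow)
  7-7-1 → F (borrow)
  0-F-1 → 0 (borrow)
  B-7-1 → 3
  3-8 → B (borrow)
  4-0-1 → 3
  5-0 → 5

0x53B30FA9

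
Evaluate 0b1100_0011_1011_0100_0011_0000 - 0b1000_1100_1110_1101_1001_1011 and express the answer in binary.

Subtract column by column in base 2:
  0-1 → 1 (borrow)
  0-1-1 → 0 (borrow)
  0-0-1 → 1 (borrow)
  0-1-1 → 0 (borrow)
  1-1-1 → 1 (borrow)
  1-0-1 → 0
  0-0 → 0
  0-1 → 1 (borrow)
  0-1-1 → 0 (borrow)
  0-0-1 → 1 (borrow)
  1-1-1 → 1 (borrow)
  0-1-1 → 0 (borrow)
  1-0-1 → 0
  1-1 → 0
  0-1 → 1 (borrow)
  1-1-1 → 1 (borrow)
  1-0-1 → 0
  1-0 → 1
  0-1 → 1 (borrow)
  0-1-1 → 0 (borrow)
  0-0-1 → 1 (borrow)
  0-0-1 → 1 (borrow)
  1-0-1 → 0
  1-1 → 0

0b1101101100011010010101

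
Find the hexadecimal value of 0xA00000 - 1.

0x9FFFFF

The trailing 5 digits are 0, so subtracting 1 borrows through: they become F and the next digit up decrements.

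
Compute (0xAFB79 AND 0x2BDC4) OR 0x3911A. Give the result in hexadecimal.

0x3B95A

0xAFB79 AND 0x2BDC4 = 0x2B940.
Then OR with 0x3911A.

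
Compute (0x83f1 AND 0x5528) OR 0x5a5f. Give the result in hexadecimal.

0x5b7f

0x83f1 AND 0x5528 = 0x0120.
Then OR with 0x5a5f.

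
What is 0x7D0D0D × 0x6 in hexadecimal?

0x2EE4E4E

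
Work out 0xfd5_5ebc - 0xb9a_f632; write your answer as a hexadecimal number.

0x43a688a

Subtract column by column in base 16:
  c-2 → a
  b-3 → 8
  e-6 → 8
  5-f → 6 (borrow)
  5-a-1 → a (borrow)
  d-9-1 → 3
  f-b → 4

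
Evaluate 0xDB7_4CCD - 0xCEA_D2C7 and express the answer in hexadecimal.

0xCC7A06

Subtract column by column in base 16:
  D-7 → 6
  C-C → 0
  C-2 → A
  4-D → 7 (borrow)
  7-A-1 → C (borrow)
  B-E-1 → C (borrow)
  D-C-1 → 0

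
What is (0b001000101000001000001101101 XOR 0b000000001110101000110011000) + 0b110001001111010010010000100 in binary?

First 0b001000101000001000001101101 XOR 0b000000001110101000110011000 = 0b001000100110100000111110101.
Add column by column in base 2, right to left:
  1+0 = 1
  0+0 = 0
  1+1 = 0 carry 1
  0+0+1 = 1
  1+0 = 1
  1+0 = 1
  1+0 = 1
  1+1 = 0 carry 1
  1+0+1 = 0 carry 1
  0+0+1 = 1
  0+1 = 1
  0+0 = 0
  0+0 = 0
  0+1 = 1
  1+0 = 1
  0+1 = 1
  1+1 = 0 carry 1
  1+1+1 = 1 carry 1
  0+1+1 = 0 carry 1
  0+0+1 = 1
  1+0 = 1
  0+1 = 1
  0+0 = 0
  0+0 = 0
  1+0 = 1
  0+1 = 1
  0+1 = 1

0b111001110101110011001111001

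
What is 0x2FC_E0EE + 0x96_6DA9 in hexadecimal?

Add column by column in base 16, right to left:
  E+9 = 7 carry 1
  E+A+1 = 9 carry 1
  0+D+1 = E
  E+6 = 4 carry 1
  C+6+1 = 3 carry 1
  F+9+1 = 9 carry 1
  2+0+1 = 3

0x3934E97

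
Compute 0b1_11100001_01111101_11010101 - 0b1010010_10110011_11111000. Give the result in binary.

0b1100011101100100111011101

Subtract column by column in base 2:
  1-0 → 1
  0-0 → 0
  1-0 → 1
  0-1 → 1 (borrow)
  1-1-1 → 1 (borrow)
  0-1-1 → 0 (borrow)
  1-1-1 → 1 (borrow)
  1-1-1 → 1 (borrow)
  1-1-1 → 1 (borrow)
  0-1-1 → 0 (borrow)
  1-0-1 → 0
  1-0 → 1
  1-1 → 0
  1-1 → 0
  1-0 → 1
  0-1 → 1 (borrow)
  1-0-1 → 0
  0-1 → 1 (borrow)
  0-0-1 → 1 (borrow)
  0-0-1 → 1 (borrow)
  0-1-1 → 0 (borrow)
  1-0-1 → 0
  1-1 → 0
  1-0 → 1
  1-0 → 1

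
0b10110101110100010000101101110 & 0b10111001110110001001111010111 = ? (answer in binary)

0b10110001110100000000101000110

AND bit by bit (1 only where both bits are 1):
  10110101110100010000101101110
& 10111001110110001001111010111
= 10110001110100000000101000110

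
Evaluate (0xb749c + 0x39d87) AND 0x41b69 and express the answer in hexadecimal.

Add column by column in base 16, right to left:
  c+7 = 3 carry 1
  9+8+1 = 2 carry 1
  4+d+1 = 2 carry 1
  7+9+1 = 1 carry 1
  b+3+1 = f
Sum = 0xf1223; now AND with 0x41b69:
  f&4=4, 1&1=1, 2&b=2, 2&6=2, 3&9=1

0x41221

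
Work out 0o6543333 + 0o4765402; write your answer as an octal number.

0o13530735

Add column by column in base 8, right to left:
  3+2 = 5
  3+0 = 3
  3+4 = 7
  3+5 = 0 carry 1
  4+6+1 = 3 carry 1
  5+7+1 = 5 carry 1
  6+4+1 = 3 carry 1
  final carry 1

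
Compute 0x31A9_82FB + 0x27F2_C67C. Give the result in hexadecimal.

0x599C4977

Add column by column in base 16, right to left:
  B+C = 7 carry 1
  F+7+1 = 7 carry 1
  2+6+1 = 9
  8+C = 4 carry 1
  9+2+1 = C
  A+F = 9 carry 1
  1+7+1 = 9
  3+2 = 5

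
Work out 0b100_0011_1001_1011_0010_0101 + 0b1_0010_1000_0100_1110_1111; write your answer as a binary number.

Add column by column in base 2, right to left:
  1+1 = 0 carry 1
  0+1+1 = 0 carry 1
  1+1+1 = 1 carry 1
  0+1+1 = 0 carry 1
  0+0+1 = 1
  1+1 = 0 carry 1
  0+1+1 = 0 carry 1
  0+1+1 = 0 carry 1
  1+0+1 = 0 carry 1
  1+0+1 = 0 carry 1
  0+1+1 = 0 carry 1
  1+0+1 = 0 carry 1
  1+0+1 = 0 carry 1
  0+0+1 = 1
  0+0 = 0
  1+1 = 0 carry 1
  1+0+1 = 0 carry 1
  1+1+1 = 1 carry 1
  0+0+1 = 1
  0+0 = 0
  0+1 = 1
  0+0 = 0
  1+0 = 1

0b10101100010000000010100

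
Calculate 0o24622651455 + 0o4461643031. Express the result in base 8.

0o31304514506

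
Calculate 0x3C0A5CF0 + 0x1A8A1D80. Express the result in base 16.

0x56947A70

Add column by column in base 16, right to left:
  0+0 = 0
  F+8 = 7 carry 1
  C+D+1 = A carry 1
  5+1+1 = 7
  A+A = 4 carry 1
  0+8+1 = 9
  C+A = 6 carry 1
  3+1+1 = 5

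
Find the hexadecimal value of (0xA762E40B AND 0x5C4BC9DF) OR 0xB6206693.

0xB662E69B

0xA762E40B AND 0x5C4BC9DF = 0x0442C00B.
Then OR with 0xB6206693.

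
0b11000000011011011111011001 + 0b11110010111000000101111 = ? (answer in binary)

Add column by column in base 2, right to left:
  1+1 = 0 carry 1
  0+1+1 = 0 carry 1
  0+1+1 = 0 carry 1
  1+1+1 = 1 carry 1
  1+0+1 = 0 carry 1
  0+1+1 = 0 carry 1
  1+0+1 = 0 carry 1
  1+0+1 = 0 carry 1
  1+0+1 = 0 carry 1
  1+0+1 = 0 carry 1
  1+0+1 = 0 carry 1
  0+0+1 = 1
  1+1 = 0 carry 1
  1+1+1 = 1 carry 1
  0+1+1 = 0 carry 1
  1+0+1 = 0 carry 1
  1+1+1 = 1 carry 1
  0+0+1 = 1
  0+0 = 0
  0+1 = 1
  0+1 = 1
  0+1 = 1
  0+1 = 1
  0+0 = 0
  1+0 = 1
  1+0 = 1

0b11011110110010100000001000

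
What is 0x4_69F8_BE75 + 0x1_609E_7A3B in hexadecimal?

0x5CA9738B0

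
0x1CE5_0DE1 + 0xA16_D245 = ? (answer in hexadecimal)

Add column by column in base 16, right to left:
  1+5 = 6
  E+4 = 2 carry 1
  D+2+1 = 0 carry 1
  0+D+1 = E
  5+6 = B
  E+1 = F
  C+A = 6 carry 1
  1+0+1 = 2

0x26FBE026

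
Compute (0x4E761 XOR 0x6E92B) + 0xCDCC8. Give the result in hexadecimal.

First 0x4E761 XOR 0x6E92B = 0x20E4A.
Add column by column in base 16, right to left:
  A+8 = 2 carry 1
  4+C+1 = 1 carry 1
  E+C+1 = B carry 1
  0+D+1 = E
  2+C = E

0xEEB12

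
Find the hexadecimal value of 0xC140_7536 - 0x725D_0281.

Subtract column by column in base 16:
  6-1 → 5
  3-8 → B (borrow)
  5-2-1 → 2
  7-0 → 7
  0-D → 3 (borrow)
  4-5-1 → E (borrow)
  1-2-1 → E (borrow)
  C-7-1 → 4

0x4EE372B5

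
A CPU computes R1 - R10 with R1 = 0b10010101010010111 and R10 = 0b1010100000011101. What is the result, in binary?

0b1000001001111010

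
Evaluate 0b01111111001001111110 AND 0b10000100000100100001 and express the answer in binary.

0b00000100000000100000

AND bit by bit (1 only where both bits are 1):
  01111111001001111110
& 10000100000100100001
= 00000100000000100000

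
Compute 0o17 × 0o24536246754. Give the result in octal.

0o466206710324

Multiply each base-8 digit by 15, carrying:
  4×15 = 60 → write 4 carry 7
  5×15+7 = 82 → write 2 carry 10
  7×15+10 = 115 → write 3 carry 14
  6×15+14 = 104 → write 0 carry 13
  4×15+13 = 73 → write 1 carry 9
  2×15+9 = 39 → write 7 carry 4
  6×15+4 = 94 → write 6 carry 11
  3×15+11 = 56 → write 0 carry 7
  5×15+7 = 82 → write 2 carry 10
  4×15+10 = 70 → write 6 carry 8
  2×15+8 = 38 → write 6 carry 4
  remaining carry: 4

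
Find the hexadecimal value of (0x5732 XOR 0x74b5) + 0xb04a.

First 0x5732 XOR 0x74b5 = 0x2387.
Add column by column in base 16, right to left:
  7+a = 1 carry 1
  8+4+1 = d
  3+0 = 3
  2+b = d

0xd3d1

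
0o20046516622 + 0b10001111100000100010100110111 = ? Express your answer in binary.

0b10010010100010101110001011001001

0o20046516622 = 0b10000000100110101001110110010010 in binary.
Add column by column in base 2, right to left:
  0+1 = 1
  1+1 = 0 carry 1
  0+1+1 = 0 carry 1
  0+0+1 = 1
  1+1 = 0 carry 1
  0+1+1 = 0 carry 1
  0+0+1 = 1
  1+0 = 1
  1+1 = 0 carry 1
  0+0+1 = 1
  1+1 = 0 carry 1
  1+0+1 = 0 carry 1
  1+0+1 = 0 carry 1
  0+0+1 = 1
  0+1 = 1
  1+0 = 1
  0+0 = 0
  1+0 = 1
  0+0 = 0
  1+0 = 1
  1+1 = 0 carry 1
  0+1+1 = 0 carry 1
  0+1+1 = 0 carry 1
  1+1+1 = 1 carry 1
  0+1+1 = 0 carry 1
  0+0+1 = 1
  0+0 = 0
  0+0 = 0
  0+1 = 1
  0+0 = 0
  0+0 = 0
  1+0 = 1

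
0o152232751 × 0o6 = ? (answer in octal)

Multiply each base-8 digit by 6, carrying:
  1×6 = 6 → write 6
  5×6 = 30 → write 6 carry 3
  7×6+3 = 45 → write 5 carry 5
  2×6+5 = 17 → write 1 carry 2
  3×6+2 = 20 → write 4 carry 2
  2×6+2 = 14 → write 6 carry 1
  2×6+1 = 13 → write 5 carry 1
  5×6+1 = 31 → write 7 carry 3
  1×6+3 = 9 → write 1 carry 1
  remaining carry: 1

0o1175641566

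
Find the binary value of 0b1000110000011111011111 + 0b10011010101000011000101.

Add column by column in base 2, right to left:
  1+1 = 0 carry 1
  1+0+1 = 0 carry 1
  1+1+1 = 1 carry 1
  1+0+1 = 0 carry 1
  1+0+1 = 0 carry 1
  0+0+1 = 1
  1+1 = 0 carry 1
  1+1+1 = 1 carry 1
  1+0+1 = 0 carry 1
  1+0+1 = 0 carry 1
  1+0+1 = 0 carry 1
  0+0+1 = 1
  0+1 = 1
  0+0 = 0
  0+1 = 1
  0+0 = 0
  1+1 = 0 carry 1
  1+0+1 = 0 carry 1
  0+1+1 = 0 carry 1
  0+1+1 = 0 carry 1
  0+0+1 = 1
  1+0 = 1
  0+1 = 1

0b11100000101100010100100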